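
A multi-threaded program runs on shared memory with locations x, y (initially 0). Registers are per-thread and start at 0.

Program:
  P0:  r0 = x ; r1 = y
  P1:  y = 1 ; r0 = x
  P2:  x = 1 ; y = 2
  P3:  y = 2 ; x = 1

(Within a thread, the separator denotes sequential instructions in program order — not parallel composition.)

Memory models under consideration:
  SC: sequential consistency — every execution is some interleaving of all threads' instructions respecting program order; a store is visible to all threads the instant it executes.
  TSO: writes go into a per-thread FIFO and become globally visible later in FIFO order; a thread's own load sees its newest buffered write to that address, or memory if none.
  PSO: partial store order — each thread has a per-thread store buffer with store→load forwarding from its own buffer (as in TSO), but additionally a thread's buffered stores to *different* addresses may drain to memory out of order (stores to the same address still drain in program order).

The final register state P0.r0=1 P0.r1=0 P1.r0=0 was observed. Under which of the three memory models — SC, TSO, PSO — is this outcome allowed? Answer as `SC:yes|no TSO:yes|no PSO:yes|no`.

SC:no TSO:yes PSO:yes

outcome vector order: (P0.r0,P0.r1,P1.r0)
SC (11): 000 001 010 011 020 021 101 110 111 120 121
TSO (12): 000 001 010 011 020 021 100 101 110 111 120 121
PSO (12): 000 001 010 011 020 021 100 101 110 111 120 121
target 100 ∈ {TSO,PSO}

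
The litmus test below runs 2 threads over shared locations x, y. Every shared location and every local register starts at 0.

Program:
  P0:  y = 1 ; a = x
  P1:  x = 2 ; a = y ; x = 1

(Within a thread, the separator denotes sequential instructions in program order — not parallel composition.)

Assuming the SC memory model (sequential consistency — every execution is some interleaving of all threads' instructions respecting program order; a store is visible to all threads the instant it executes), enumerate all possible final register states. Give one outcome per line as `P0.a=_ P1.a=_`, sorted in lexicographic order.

outcome vector order: (P0.a,P1.a)
|SC outcomes| = 5

P0.a=0 P1.a=1
P0.a=1 P1.a=0
P0.a=1 P1.a=1
P0.a=2 P1.a=0
P0.a=2 P1.a=1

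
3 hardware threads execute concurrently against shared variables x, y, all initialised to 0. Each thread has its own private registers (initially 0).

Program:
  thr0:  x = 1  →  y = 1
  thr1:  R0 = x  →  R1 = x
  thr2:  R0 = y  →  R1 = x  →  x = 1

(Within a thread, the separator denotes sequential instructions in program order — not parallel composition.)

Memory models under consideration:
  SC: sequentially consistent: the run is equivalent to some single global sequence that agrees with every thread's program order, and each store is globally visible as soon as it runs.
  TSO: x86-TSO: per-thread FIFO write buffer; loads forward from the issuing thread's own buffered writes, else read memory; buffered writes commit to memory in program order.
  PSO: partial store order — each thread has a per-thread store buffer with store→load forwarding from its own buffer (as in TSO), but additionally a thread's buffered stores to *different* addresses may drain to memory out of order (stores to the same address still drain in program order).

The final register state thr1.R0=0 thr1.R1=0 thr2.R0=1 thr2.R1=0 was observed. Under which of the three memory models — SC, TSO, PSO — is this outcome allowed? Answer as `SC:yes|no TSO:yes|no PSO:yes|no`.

outcome vector order: (thr1.R0,thr1.R1,thr2.R0,thr2.R1)
under SC → 0000; 0001; 0011; 0100; 0101; 0111; 1100; 1101; 1111
under TSO → 0000; 0001; 0011; 0100; 0101; 0111; 1100; 1101; 1111
under PSO → 0000; 0001; 0010; 0011; 0100; 0101; 0110; 0111; 1100; 1101; 1110; 1111
target 0010 ∈ {PSO}

SC:no TSO:no PSO:yes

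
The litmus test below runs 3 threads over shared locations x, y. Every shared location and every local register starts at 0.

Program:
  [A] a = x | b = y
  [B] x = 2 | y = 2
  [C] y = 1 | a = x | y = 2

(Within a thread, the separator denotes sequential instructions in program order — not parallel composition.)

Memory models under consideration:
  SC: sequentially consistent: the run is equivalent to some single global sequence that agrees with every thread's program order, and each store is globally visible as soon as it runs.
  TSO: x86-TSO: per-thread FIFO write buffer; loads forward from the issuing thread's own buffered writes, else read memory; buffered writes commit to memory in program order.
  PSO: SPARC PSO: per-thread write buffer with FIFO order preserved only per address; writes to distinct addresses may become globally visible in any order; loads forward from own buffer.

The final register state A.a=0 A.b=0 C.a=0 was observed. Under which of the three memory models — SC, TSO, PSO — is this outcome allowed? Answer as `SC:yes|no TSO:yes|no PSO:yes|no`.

outcome vector order: (A.a,A.b,C.a)
[SC] allowed = {000 002 010 012 020 022 202 210 212 220 222}
[TSO] allowed = {000 002 010 012 020 022 200 202 210 212 220 222}
[PSO] allowed = {000 002 010 012 020 022 200 202 210 212 220 222}
target 000 ∈ {SC,TSO,PSO}

SC:yes TSO:yes PSO:yes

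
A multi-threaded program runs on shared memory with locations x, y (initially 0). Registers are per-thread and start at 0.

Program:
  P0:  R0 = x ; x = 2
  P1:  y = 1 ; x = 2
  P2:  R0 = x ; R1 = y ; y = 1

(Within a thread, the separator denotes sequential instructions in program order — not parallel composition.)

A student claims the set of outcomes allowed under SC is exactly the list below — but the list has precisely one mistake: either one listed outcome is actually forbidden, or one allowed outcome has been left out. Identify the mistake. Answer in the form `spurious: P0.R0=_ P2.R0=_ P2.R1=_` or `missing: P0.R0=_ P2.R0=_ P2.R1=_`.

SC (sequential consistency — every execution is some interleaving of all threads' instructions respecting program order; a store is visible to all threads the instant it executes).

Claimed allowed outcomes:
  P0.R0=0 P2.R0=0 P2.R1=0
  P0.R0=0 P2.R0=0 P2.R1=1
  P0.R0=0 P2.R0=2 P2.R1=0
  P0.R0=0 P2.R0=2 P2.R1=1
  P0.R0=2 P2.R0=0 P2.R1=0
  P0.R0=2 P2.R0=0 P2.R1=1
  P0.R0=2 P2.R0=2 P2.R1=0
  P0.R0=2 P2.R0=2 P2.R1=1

outcome vector order: (P0.R0,P2.R0,P2.R1)
[SC] allowed = {0/0/0 0/0/1 0/2/0 0/2/1 2/0/0 2/0/1 2/2/1}
claimed∖SC = {2/2/0}

spurious: P0.R0=2 P2.R0=2 P2.R1=0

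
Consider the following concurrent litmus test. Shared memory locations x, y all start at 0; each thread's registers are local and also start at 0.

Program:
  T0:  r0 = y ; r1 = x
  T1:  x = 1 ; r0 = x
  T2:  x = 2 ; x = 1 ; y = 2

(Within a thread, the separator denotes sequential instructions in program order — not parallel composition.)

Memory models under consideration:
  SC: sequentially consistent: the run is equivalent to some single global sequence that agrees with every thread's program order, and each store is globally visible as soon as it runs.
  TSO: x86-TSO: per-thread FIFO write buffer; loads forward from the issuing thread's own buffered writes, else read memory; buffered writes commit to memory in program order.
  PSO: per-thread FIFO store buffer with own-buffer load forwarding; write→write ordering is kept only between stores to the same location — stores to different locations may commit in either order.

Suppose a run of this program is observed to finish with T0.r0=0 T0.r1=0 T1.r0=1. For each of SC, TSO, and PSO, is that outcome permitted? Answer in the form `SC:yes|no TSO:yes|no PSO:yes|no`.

SC:yes TSO:yes PSO:yes

outcome vector order: (T0.r0,T0.r1,T1.r0)
SC: 8 outcomes — {001, 002, 011, 012, 021, 022, 211, 212}
TSO: 8 outcomes — {001, 002, 011, 012, 021, 022, 211, 212}
PSO: 12 outcomes — {001, 002, 011, 012, 021, 022, 201, 202, 211, 212, 221, 222}
target 001 ∈ {SC,TSO,PSO}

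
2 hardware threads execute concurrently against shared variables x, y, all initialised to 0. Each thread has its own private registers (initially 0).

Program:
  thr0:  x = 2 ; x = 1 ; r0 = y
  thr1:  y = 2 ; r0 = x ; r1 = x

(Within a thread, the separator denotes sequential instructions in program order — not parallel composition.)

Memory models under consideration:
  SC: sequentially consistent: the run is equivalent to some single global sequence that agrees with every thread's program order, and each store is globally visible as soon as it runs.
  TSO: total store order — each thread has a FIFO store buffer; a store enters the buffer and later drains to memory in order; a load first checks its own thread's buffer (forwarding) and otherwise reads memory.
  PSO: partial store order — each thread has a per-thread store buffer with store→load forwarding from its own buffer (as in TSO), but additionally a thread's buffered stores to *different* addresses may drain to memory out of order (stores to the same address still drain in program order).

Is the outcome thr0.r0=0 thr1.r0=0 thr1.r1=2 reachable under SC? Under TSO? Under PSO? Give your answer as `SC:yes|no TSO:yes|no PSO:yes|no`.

SC:no TSO:yes PSO:yes

outcome vector order: (thr0.r0,thr1.r0,thr1.r1)
under SC → 0/1/1, 2/0/0, 2/0/1, 2/0/2, 2/1/1, 2/2/1, 2/2/2
under TSO → 0/0/0, 0/0/1, 0/0/2, 0/1/1, 0/2/1, 0/2/2, 2/0/0, 2/0/1, 2/0/2, 2/1/1, 2/2/1, 2/2/2
under PSO → 0/0/0, 0/0/1, 0/0/2, 0/1/1, 0/2/1, 0/2/2, 2/0/0, 2/0/1, 2/0/2, 2/1/1, 2/2/1, 2/2/2
target 0/0/2 ∈ {TSO,PSO}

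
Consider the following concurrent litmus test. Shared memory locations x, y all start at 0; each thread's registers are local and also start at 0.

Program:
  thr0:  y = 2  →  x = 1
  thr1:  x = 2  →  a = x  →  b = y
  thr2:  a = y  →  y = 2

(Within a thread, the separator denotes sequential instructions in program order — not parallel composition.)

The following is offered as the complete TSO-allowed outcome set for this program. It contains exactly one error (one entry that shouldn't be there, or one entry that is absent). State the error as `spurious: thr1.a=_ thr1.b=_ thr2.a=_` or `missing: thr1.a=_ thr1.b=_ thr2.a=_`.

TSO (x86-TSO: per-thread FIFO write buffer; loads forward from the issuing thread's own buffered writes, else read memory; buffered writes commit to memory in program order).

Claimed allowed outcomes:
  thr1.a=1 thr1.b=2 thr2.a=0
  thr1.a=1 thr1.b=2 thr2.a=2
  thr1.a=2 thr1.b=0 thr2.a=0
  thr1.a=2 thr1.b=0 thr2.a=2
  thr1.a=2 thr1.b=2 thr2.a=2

missing: thr1.a=2 thr1.b=2 thr2.a=0

outcome vector order: (thr1.a,thr1.b,thr2.a)
[TSO] allowed = {120, 122, 200, 202, 220, 222}
TSO∖claimed = {220}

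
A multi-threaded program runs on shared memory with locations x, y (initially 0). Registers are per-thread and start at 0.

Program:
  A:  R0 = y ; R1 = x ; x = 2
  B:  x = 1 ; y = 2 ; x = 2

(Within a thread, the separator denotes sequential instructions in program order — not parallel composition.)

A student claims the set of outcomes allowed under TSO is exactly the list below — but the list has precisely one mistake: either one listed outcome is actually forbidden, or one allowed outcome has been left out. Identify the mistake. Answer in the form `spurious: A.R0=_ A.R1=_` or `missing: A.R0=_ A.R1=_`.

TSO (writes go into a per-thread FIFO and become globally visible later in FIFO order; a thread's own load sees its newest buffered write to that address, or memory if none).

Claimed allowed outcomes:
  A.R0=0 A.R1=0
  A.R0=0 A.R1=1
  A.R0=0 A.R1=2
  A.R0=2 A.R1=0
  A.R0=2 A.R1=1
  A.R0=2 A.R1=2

spurious: A.R0=2 A.R1=0

outcome vector order: (A.R0,A.R1)
TSO (5): <0 0>; <0 1>; <0 2>; <2 1>; <2 2>
claimed∖TSO = {<2 0>}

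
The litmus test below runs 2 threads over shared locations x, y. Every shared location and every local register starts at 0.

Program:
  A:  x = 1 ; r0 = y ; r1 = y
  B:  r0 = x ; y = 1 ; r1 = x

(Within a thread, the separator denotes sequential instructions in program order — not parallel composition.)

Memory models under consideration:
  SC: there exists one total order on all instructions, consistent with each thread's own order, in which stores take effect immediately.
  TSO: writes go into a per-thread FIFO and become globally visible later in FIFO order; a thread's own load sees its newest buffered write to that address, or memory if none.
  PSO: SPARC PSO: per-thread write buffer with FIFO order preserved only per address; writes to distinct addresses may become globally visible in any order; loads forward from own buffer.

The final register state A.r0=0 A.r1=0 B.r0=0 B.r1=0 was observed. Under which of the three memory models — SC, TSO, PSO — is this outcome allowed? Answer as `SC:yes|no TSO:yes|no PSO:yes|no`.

SC:no TSO:yes PSO:yes

outcome vector order: (A.r0,A.r1,B.r0,B.r1)
SC (7): 0/0/0/1, 0/0/1/1, 0/1/0/1, 0/1/1/1, 1/1/0/0, 1/1/0/1, 1/1/1/1
TSO (9): 0/0/0/0, 0/0/0/1, 0/0/1/1, 0/1/0/0, 0/1/0/1, 0/1/1/1, 1/1/0/0, 1/1/0/1, 1/1/1/1
PSO (9): 0/0/0/0, 0/0/0/1, 0/0/1/1, 0/1/0/0, 0/1/0/1, 0/1/1/1, 1/1/0/0, 1/1/0/1, 1/1/1/1
target 0/0/0/0 ∈ {TSO,PSO}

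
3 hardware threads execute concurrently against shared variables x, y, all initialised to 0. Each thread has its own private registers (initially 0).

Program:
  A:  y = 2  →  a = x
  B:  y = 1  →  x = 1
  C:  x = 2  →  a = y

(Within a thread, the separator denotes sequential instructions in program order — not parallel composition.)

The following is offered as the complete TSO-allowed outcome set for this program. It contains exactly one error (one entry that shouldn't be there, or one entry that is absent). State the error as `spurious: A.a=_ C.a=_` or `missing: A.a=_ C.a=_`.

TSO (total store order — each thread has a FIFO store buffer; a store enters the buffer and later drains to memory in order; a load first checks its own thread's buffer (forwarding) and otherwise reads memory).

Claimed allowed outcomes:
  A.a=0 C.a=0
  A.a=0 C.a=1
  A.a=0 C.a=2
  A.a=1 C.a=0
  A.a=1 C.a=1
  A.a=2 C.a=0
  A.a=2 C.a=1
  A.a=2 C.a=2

missing: A.a=1 C.a=2

outcome vector order: (A.a,C.a)
[TSO] allowed = {0/0 0/1 0/2 1/0 1/1 1/2 2/0 2/1 2/2}
TSO∖claimed = {1/2}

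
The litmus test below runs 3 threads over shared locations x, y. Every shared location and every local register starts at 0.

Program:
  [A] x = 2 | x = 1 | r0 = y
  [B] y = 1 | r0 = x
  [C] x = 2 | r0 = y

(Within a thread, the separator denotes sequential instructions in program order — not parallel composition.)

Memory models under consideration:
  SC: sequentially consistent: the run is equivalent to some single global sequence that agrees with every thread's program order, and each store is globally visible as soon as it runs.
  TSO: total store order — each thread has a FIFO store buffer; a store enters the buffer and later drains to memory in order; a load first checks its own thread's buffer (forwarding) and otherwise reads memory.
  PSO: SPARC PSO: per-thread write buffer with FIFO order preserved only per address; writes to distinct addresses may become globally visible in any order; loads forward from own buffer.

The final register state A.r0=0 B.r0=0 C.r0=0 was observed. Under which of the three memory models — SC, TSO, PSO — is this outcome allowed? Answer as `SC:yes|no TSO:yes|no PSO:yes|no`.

SC:no TSO:yes PSO:yes

outcome vector order: (A.r0,B.r0,C.r0)
under SC → 010; 011; 020; 021; 101; 110; 111; 120; 121
under TSO → 000; 001; 010; 011; 020; 021; 100; 101; 110; 111; 120; 121
under PSO → 000; 001; 010; 011; 020; 021; 100; 101; 110; 111; 120; 121
target 000 ∈ {TSO,PSO}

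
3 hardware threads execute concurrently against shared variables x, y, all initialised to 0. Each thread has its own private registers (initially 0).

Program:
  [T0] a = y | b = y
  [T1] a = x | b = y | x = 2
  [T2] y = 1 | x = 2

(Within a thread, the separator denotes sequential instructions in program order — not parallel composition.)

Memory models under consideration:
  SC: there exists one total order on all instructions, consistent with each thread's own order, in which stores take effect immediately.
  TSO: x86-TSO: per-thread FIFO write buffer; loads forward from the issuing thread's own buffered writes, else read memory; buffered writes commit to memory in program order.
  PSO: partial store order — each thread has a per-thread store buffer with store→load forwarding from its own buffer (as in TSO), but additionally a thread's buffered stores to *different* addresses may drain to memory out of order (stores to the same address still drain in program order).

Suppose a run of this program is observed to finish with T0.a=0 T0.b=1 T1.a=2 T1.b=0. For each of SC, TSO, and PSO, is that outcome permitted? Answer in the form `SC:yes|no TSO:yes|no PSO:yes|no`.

outcome vector order: (T0.a,T0.b,T1.a,T1.b)
[SC] allowed = {(0,0,0,0), (0,0,0,1), (0,0,2,1), (0,1,0,0), (0,1,0,1), (0,1,2,1), (1,1,0,0), (1,1,0,1), (1,1,2,1)}
[TSO] allowed = {(0,0,0,0), (0,0,0,1), (0,0,2,1), (0,1,0,0), (0,1,0,1), (0,1,2,1), (1,1,0,0), (1,1,0,1), (1,1,2,1)}
[PSO] allowed = {(0,0,0,0), (0,0,0,1), (0,0,2,0), (0,0,2,1), (0,1,0,0), (0,1,0,1), (0,1,2,0), (0,1,2,1), (1,1,0,0), (1,1,0,1), (1,1,2,0), (1,1,2,1)}
target (0,1,2,0) ∈ {PSO}

SC:no TSO:no PSO:yes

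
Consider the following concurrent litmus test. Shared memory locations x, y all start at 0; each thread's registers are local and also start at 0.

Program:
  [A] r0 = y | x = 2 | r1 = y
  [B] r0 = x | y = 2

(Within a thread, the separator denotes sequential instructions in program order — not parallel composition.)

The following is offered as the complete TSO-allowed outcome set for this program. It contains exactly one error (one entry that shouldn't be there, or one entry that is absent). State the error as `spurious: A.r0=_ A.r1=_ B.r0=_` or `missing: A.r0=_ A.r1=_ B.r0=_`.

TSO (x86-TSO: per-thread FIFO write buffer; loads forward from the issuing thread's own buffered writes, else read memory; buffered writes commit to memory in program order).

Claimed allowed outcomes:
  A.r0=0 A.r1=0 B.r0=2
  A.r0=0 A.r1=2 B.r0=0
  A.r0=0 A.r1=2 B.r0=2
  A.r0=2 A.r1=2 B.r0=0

missing: A.r0=0 A.r1=0 B.r0=0

outcome vector order: (A.r0,A.r1,B.r0)
[TSO] allowed = {(0,0,0), (0,0,2), (0,2,0), (0,2,2), (2,2,0)}
TSO∖claimed = {(0,0,0)}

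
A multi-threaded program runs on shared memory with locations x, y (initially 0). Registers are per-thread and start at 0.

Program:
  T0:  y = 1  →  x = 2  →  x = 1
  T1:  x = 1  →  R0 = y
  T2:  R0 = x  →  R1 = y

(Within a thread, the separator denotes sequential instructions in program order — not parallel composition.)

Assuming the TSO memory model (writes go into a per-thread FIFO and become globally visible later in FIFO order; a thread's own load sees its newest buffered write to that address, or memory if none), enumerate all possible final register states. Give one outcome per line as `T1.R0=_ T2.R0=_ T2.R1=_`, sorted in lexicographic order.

outcome vector order: (T1.R0,T2.R0,T2.R1)
|TSO outcomes| = 10

T1.R0=0 T2.R0=0 T2.R1=0
T1.R0=0 T2.R0=0 T2.R1=1
T1.R0=0 T2.R0=1 T2.R1=0
T1.R0=0 T2.R0=1 T2.R1=1
T1.R0=0 T2.R0=2 T2.R1=1
T1.R0=1 T2.R0=0 T2.R1=0
T1.R0=1 T2.R0=0 T2.R1=1
T1.R0=1 T2.R0=1 T2.R1=0
T1.R0=1 T2.R0=1 T2.R1=1
T1.R0=1 T2.R0=2 T2.R1=1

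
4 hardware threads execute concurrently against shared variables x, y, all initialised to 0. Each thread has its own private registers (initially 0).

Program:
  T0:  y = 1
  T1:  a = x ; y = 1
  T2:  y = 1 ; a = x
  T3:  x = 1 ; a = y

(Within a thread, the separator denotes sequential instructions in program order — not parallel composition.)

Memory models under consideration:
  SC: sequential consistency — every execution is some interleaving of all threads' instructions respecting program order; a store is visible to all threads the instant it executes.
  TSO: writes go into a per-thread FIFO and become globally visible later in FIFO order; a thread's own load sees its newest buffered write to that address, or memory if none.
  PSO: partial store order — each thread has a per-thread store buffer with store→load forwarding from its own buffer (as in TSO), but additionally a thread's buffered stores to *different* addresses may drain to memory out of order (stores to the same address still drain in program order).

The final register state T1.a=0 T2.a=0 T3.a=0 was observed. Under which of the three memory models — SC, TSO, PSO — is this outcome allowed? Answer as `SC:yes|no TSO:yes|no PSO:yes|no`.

outcome vector order: (T1.a,T2.a,T3.a)
[SC] allowed = {001; 010; 011; 101; 110; 111}
[TSO] allowed = {000; 001; 010; 011; 100; 101; 110; 111}
[PSO] allowed = {000; 001; 010; 011; 100; 101; 110; 111}
target 000 ∈ {TSO,PSO}

SC:no TSO:yes PSO:yes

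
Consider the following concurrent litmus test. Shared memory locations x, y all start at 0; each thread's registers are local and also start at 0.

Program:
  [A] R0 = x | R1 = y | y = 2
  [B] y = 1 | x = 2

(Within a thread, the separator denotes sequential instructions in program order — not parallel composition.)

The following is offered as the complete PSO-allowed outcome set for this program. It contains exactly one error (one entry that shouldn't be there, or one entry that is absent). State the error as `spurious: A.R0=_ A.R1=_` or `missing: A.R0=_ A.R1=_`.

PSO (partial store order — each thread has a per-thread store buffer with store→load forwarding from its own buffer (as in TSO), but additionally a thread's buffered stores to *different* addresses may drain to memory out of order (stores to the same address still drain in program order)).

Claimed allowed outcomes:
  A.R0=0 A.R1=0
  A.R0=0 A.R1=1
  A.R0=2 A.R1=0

missing: A.R0=2 A.R1=1

outcome vector order: (A.R0,A.R1)
PSO: 4 outcomes — {00, 01, 20, 21}
PSO∖claimed = {21}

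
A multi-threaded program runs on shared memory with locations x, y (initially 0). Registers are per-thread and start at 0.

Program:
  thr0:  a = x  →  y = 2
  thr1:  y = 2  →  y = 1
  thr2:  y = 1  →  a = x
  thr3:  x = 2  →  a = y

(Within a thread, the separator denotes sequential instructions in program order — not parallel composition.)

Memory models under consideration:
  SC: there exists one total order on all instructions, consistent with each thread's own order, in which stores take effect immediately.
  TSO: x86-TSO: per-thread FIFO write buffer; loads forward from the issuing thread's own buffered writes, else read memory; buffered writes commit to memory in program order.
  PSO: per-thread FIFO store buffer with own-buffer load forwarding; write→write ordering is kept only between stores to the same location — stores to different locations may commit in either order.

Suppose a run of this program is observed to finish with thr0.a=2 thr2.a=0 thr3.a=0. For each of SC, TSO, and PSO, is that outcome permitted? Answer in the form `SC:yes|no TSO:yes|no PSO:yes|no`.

SC:no TSO:yes PSO:yes

outcome vector order: (thr0.a,thr2.a,thr3.a)
SC (10): 0/0/1, 0/0/2, 0/2/0, 0/2/1, 0/2/2, 2/0/1, 2/0/2, 2/2/0, 2/2/1, 2/2/2
TSO (12): 0/0/0, 0/0/1, 0/0/2, 0/2/0, 0/2/1, 0/2/2, 2/0/0, 2/0/1, 2/0/2, 2/2/0, 2/2/1, 2/2/2
PSO (12): 0/0/0, 0/0/1, 0/0/2, 0/2/0, 0/2/1, 0/2/2, 2/0/0, 2/0/1, 2/0/2, 2/2/0, 2/2/1, 2/2/2
target 2/0/0 ∈ {TSO,PSO}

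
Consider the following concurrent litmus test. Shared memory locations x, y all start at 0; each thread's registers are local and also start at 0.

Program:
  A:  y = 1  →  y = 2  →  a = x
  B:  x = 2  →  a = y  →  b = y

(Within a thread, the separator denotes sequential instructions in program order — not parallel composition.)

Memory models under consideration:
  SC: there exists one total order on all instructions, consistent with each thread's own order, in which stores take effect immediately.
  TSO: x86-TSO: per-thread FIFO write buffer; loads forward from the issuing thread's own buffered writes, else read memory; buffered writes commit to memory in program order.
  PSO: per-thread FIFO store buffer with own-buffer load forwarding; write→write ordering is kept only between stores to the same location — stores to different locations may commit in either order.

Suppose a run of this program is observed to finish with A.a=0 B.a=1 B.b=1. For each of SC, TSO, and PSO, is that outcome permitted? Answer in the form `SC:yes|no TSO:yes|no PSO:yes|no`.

outcome vector order: (A.a,B.a,B.b)
SC (7): 022; 200; 201; 202; 211; 212; 222
TSO (12): 000; 001; 002; 011; 012; 022; 200; 201; 202; 211; 212; 222
PSO (12): 000; 001; 002; 011; 012; 022; 200; 201; 202; 211; 212; 222
target 011 ∈ {TSO,PSO}

SC:no TSO:yes PSO:yes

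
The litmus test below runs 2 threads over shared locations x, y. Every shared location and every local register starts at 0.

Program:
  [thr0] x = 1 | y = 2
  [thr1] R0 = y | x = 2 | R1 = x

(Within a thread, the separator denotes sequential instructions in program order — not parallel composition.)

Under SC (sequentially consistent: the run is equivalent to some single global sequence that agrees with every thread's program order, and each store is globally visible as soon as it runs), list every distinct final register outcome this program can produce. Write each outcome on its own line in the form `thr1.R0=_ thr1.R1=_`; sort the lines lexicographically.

thr1.R0=0 thr1.R1=1
thr1.R0=0 thr1.R1=2
thr1.R0=2 thr1.R1=2

outcome vector order: (thr1.R0,thr1.R1)
|SC outcomes| = 3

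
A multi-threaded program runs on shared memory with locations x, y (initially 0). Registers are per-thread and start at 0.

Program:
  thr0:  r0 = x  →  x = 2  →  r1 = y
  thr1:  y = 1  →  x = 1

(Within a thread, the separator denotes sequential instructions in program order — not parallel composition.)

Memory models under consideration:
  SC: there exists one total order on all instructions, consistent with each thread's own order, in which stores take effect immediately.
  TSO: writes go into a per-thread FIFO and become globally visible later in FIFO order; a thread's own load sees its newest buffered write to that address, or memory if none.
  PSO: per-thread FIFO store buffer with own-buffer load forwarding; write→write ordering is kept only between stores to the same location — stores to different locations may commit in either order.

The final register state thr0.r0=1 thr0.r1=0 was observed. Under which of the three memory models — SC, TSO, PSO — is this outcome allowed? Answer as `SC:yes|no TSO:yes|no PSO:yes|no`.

SC:no TSO:no PSO:yes

outcome vector order: (thr0.r0,thr0.r1)
[SC] allowed = {(0,0) (0,1) (1,1)}
[TSO] allowed = {(0,0) (0,1) (1,1)}
[PSO] allowed = {(0,0) (0,1) (1,0) (1,1)}
target (1,0) ∈ {PSO}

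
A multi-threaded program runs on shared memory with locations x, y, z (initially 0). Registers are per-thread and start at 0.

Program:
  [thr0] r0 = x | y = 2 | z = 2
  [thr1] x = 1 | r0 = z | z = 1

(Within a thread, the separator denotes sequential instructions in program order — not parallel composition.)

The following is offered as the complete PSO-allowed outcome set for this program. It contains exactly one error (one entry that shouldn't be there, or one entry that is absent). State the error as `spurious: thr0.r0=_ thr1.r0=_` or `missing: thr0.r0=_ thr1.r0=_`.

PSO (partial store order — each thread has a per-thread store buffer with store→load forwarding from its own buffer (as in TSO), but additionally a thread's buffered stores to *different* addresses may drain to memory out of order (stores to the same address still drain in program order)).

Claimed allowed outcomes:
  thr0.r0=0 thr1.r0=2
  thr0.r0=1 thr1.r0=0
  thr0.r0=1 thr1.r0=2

missing: thr0.r0=0 thr1.r0=0

outcome vector order: (thr0.r0,thr1.r0)
PSO (4): <0 0>, <0 2>, <1 0>, <1 2>
PSO∖claimed = {<0 0>}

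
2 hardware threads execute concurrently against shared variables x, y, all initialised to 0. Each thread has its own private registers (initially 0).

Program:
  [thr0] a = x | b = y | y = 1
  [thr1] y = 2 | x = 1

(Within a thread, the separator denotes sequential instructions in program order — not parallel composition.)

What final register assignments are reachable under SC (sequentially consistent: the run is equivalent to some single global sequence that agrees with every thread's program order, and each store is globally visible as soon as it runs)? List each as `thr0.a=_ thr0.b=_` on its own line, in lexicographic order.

thr0.a=0 thr0.b=0
thr0.a=0 thr0.b=2
thr0.a=1 thr0.b=2

outcome vector order: (thr0.a,thr0.b)
|SC outcomes| = 3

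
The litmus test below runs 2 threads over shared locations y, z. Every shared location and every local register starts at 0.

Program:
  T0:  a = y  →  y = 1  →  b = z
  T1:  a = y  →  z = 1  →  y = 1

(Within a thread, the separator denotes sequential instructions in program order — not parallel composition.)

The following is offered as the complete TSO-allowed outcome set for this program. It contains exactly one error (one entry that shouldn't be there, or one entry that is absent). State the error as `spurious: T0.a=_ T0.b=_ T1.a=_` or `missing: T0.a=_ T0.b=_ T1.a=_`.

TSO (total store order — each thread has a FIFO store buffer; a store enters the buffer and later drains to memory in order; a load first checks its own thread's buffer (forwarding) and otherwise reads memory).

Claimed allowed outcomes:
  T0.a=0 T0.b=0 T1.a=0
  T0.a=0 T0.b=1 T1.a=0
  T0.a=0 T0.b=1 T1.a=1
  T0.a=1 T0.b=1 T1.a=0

missing: T0.a=0 T0.b=0 T1.a=1

outcome vector order: (T0.a,T0.b,T1.a)
TSO (5): <0 0 0> <0 0 1> <0 1 0> <0 1 1> <1 1 0>
TSO∖claimed = {<0 0 1>}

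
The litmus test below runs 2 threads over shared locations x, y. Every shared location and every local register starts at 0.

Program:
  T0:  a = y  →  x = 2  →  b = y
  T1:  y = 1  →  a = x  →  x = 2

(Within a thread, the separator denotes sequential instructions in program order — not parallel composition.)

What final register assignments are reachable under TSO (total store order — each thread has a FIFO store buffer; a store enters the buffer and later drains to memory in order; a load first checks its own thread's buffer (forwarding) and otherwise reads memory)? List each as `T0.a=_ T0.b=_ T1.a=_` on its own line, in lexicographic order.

outcome vector order: (T0.a,T0.b,T1.a)
|TSO outcomes| = 6

T0.a=0 T0.b=0 T1.a=0
T0.a=0 T0.b=0 T1.a=2
T0.a=0 T0.b=1 T1.a=0
T0.a=0 T0.b=1 T1.a=2
T0.a=1 T0.b=1 T1.a=0
T0.a=1 T0.b=1 T1.a=2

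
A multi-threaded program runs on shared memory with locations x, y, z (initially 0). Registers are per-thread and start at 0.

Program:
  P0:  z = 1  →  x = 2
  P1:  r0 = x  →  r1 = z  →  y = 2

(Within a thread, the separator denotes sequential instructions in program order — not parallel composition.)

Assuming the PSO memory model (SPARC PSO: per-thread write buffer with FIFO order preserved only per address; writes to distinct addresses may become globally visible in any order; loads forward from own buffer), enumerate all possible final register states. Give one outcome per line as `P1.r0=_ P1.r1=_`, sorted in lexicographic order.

P1.r0=0 P1.r1=0
P1.r0=0 P1.r1=1
P1.r0=2 P1.r1=0
P1.r0=2 P1.r1=1

outcome vector order: (P1.r0,P1.r1)
|PSO outcomes| = 4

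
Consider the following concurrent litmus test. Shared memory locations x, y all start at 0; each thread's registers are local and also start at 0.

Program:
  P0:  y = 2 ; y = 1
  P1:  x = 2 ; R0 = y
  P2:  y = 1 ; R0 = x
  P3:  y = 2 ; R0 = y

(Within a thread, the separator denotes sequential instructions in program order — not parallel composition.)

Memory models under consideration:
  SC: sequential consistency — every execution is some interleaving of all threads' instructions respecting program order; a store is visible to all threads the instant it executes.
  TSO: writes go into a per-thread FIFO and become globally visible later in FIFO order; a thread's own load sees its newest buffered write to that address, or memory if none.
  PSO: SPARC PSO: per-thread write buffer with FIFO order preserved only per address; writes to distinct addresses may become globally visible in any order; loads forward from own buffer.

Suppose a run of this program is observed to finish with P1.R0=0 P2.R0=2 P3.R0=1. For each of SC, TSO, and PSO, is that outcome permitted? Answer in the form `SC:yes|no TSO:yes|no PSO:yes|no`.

SC:yes TSO:yes PSO:yes

outcome vector order: (P1.R0,P2.R0,P3.R0)
under SC → 0/2/1; 0/2/2; 1/0/1; 1/0/2; 1/2/1; 1/2/2; 2/0/1; 2/0/2; 2/2/1; 2/2/2
under TSO → 0/0/1; 0/0/2; 0/2/1; 0/2/2; 1/0/1; 1/0/2; 1/2/1; 1/2/2; 2/0/1; 2/0/2; 2/2/1; 2/2/2
under PSO → 0/0/1; 0/0/2; 0/2/1; 0/2/2; 1/0/1; 1/0/2; 1/2/1; 1/2/2; 2/0/1; 2/0/2; 2/2/1; 2/2/2
target 0/2/1 ∈ {SC,TSO,PSO}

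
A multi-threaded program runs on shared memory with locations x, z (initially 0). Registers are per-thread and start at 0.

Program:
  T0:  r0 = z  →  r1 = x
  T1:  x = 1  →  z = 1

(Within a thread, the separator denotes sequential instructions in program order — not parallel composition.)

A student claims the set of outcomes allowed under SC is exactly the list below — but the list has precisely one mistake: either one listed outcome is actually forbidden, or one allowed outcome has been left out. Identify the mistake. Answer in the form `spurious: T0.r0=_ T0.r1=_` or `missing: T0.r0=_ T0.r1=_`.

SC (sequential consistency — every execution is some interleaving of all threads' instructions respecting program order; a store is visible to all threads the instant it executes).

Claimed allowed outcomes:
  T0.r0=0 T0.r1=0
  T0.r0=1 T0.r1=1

missing: T0.r0=0 T0.r1=1

outcome vector order: (T0.r0,T0.r1)
under SC → 0/0; 0/1; 1/1
SC∖claimed = {0/1}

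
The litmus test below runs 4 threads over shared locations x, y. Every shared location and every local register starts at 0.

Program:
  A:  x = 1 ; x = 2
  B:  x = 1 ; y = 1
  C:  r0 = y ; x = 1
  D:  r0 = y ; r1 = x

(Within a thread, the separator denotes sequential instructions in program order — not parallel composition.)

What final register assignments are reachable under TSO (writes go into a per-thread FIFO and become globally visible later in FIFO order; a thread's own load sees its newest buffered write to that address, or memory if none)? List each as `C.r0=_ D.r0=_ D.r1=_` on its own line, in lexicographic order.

outcome vector order: (C.r0,D.r0,D.r1)
|TSO outcomes| = 10

C.r0=0 D.r0=0 D.r1=0
C.r0=0 D.r0=0 D.r1=1
C.r0=0 D.r0=0 D.r1=2
C.r0=0 D.r0=1 D.r1=1
C.r0=0 D.r0=1 D.r1=2
C.r0=1 D.r0=0 D.r1=0
C.r0=1 D.r0=0 D.r1=1
C.r0=1 D.r0=0 D.r1=2
C.r0=1 D.r0=1 D.r1=1
C.r0=1 D.r0=1 D.r1=2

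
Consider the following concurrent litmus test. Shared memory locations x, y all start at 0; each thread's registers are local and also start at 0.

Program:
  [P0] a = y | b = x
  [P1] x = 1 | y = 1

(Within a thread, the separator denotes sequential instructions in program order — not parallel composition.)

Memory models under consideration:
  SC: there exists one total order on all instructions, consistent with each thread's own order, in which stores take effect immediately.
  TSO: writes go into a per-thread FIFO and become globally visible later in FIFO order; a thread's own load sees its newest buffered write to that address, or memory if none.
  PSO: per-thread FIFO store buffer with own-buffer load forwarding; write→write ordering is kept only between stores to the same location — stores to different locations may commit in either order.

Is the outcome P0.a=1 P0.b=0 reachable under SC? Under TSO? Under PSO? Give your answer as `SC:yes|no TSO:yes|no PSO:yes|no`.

SC:no TSO:no PSO:yes

outcome vector order: (P0.a,P0.b)
SC (3): 0/0 0/1 1/1
TSO (3): 0/0 0/1 1/1
PSO (4): 0/0 0/1 1/0 1/1
target 1/0 ∈ {PSO}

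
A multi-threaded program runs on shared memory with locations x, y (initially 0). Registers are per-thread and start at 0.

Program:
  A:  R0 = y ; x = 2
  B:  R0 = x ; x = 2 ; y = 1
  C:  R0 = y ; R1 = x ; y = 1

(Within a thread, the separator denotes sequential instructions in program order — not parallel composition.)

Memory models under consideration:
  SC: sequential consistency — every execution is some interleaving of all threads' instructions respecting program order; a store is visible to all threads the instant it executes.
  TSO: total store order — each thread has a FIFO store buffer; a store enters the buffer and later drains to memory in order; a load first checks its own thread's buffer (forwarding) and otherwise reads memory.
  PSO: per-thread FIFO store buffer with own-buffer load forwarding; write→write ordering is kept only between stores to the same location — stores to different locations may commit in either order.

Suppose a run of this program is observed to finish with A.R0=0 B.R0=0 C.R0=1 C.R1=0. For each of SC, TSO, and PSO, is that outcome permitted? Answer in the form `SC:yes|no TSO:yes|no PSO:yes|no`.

SC:no TSO:no PSO:yes

outcome vector order: (A.R0,B.R0,C.R0,C.R1)
SC (10): <0 0 0 0> <0 0 0 2> <0 0 1 2> <0 2 0 0> <0 2 0 2> <0 2 1 2> <1 0 0 0> <1 0 0 2> <1 0 1 2> <1 2 0 0>
TSO (10): <0 0 0 0> <0 0 0 2> <0 0 1 2> <0 2 0 0> <0 2 0 2> <0 2 1 2> <1 0 0 0> <1 0 0 2> <1 0 1 2> <1 2 0 0>
PSO (12): <0 0 0 0> <0 0 0 2> <0 0 1 0> <0 0 1 2> <0 2 0 0> <0 2 0 2> <0 2 1 2> <1 0 0 0> <1 0 0 2> <1 0 1 0> <1 0 1 2> <1 2 0 0>
target <0 0 1 0> ∈ {PSO}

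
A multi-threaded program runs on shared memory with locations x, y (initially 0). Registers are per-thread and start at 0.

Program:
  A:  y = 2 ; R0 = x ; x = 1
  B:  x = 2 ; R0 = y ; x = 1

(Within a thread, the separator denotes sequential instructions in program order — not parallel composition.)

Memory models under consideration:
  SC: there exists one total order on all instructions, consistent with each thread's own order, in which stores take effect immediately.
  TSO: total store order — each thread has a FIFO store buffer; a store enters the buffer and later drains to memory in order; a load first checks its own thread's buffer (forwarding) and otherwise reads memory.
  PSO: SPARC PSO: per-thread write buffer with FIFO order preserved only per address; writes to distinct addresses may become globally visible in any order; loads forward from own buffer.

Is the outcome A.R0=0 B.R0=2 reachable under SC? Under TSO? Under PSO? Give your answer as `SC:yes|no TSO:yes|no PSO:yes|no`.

SC:yes TSO:yes PSO:yes

outcome vector order: (A.R0,B.R0)
SC (5): 02; 10; 12; 20; 22
TSO (6): 00; 02; 10; 12; 20; 22
PSO (6): 00; 02; 10; 12; 20; 22
target 02 ∈ {SC,TSO,PSO}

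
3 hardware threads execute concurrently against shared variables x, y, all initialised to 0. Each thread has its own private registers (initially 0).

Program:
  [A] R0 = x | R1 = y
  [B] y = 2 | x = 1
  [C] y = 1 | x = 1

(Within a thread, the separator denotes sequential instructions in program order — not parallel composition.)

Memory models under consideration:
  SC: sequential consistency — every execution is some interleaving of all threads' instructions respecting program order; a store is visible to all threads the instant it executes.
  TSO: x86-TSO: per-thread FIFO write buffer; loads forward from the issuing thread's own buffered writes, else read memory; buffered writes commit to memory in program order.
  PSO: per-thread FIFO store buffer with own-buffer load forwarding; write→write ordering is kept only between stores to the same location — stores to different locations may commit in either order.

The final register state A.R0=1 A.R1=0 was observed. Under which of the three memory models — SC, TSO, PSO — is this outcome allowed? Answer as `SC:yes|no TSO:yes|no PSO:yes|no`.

outcome vector order: (A.R0,A.R1)
under SC → (0,0); (0,1); (0,2); (1,1); (1,2)
under TSO → (0,0); (0,1); (0,2); (1,1); (1,2)
under PSO → (0,0); (0,1); (0,2); (1,0); (1,1); (1,2)
target (1,0) ∈ {PSO}

SC:no TSO:no PSO:yes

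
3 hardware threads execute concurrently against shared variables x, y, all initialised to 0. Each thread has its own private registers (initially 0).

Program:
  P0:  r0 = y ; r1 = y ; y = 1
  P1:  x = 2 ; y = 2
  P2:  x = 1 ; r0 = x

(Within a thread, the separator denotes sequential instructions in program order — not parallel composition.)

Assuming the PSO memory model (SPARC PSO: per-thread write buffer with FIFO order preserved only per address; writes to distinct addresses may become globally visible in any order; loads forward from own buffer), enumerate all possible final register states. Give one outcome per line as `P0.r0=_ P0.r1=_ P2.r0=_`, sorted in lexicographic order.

outcome vector order: (P0.r0,P0.r1,P2.r0)
|PSO outcomes| = 6

P0.r0=0 P0.r1=0 P2.r0=1
P0.r0=0 P0.r1=0 P2.r0=2
P0.r0=0 P0.r1=2 P2.r0=1
P0.r0=0 P0.r1=2 P2.r0=2
P0.r0=2 P0.r1=2 P2.r0=1
P0.r0=2 P0.r1=2 P2.r0=2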